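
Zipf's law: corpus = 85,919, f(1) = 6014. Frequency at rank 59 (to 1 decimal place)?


Zipf's law: f(r) = f(1) / r
f(1) = 6014
f(59) = 6014 / 59
= 101.9 occurrences


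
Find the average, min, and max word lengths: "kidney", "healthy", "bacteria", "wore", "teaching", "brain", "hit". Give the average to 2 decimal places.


Lengths: "kidney"=6, "healthy"=7, "bacteria"=8, "wore"=4, "teaching"=8, "brain"=5, "hit"=3
Sum = 41, Count = 7
Average = 41/7 = 5.86
= avg=5.86, min=3, max=8


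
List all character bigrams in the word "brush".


Word: "brush" (length 5)
Number of bigrams = 5 - 2 + 1 = 4
  Position 0: "br"
  Position 1: "ru"
  Position 2: "us"
  Position 3: "sh"
Bigrams = "br", "ru", "us", "sh"


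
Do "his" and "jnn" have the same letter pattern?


Pattern of "his": [0, 1, 2]
Pattern of "jnn": [0, 1, 1]
Patterns do not match
Same pattern = No


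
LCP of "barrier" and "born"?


Word 1: "barrier"
Word 2: "born"
Comparing from start:
  Pos 0: 'b' == 'b'
  Pos 1: 'a' != 'o' (stop)
LCP = "b" (length 1)


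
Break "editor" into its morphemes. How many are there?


Word: "editor"
Morphemes: edit + -or
Each morpheme carries meaning
= 2 morphemes


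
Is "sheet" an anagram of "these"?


Word 1: "these" → sorted: eehst
Word 2: "sheet" → sorted: eehst
Same letters? eehst == eehst
Anagram = Yes


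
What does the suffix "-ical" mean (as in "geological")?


Suffix: -ical
Example: geological = geology + -ical, with a spelling change
Meaning = relating to


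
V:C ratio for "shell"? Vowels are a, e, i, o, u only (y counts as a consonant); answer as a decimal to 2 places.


Word: "shell"
Vowels (a,e,i,o,u): 1
Consonants: 4
Ratio = 1/4
= 0.25


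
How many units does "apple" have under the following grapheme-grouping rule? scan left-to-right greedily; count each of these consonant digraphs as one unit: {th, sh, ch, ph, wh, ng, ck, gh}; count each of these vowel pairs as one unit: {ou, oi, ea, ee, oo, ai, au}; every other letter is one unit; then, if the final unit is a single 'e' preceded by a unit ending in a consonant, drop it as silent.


Word: "apple" (5 letters)
Left-to-right scan:
  (1) 'a' (letter)
  (2) 'p' (letter)
  (3) 'p' (letter)
  (4) 'l' (letter)
  (5) 'e' (letter)
Units from scan: 5
Final unit is 'e' after a consonant -> drop as silent (-1)
Sound units = 4 units


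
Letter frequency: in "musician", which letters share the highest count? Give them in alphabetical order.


Word: "musician"
Letter counts:
  'a': 1
  'c': 1
  'i': 2
  'm': 1
  'n': 1
  's': 1
  'u': 1
Maximum count = 2
Most frequent = 'i' (2 times each)


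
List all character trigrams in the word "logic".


Word: "logic" (length 5)
Number of trigrams = 5 - 3 + 1 = 3
  Position 0: "log"
  Position 1: "ogi"
  Position 2: "gic"
Trigrams = "log", "ogi", "gic"


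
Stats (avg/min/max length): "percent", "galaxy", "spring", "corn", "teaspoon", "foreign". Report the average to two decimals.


Lengths: "percent"=7, "galaxy"=6, "spring"=6, "corn"=4, "teaspoon"=8, "foreign"=7
Sum = 38, Count = 6
Average = 38/6 = 6.33
= avg=6.33, min=4, max=8


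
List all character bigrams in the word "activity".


Word: "activity" (length 8)
Number of bigrams = 8 - 2 + 1 = 7
  Position 0: "ac"
  Position 1: "ct"
  Position 2: "ti"
  Position 3: "iv"
  Position 4: "vi"
  Position 5: "it"
  Position 6: "ty"
Bigrams = "ac", "ct", "ti", "iv", "vi", "it", "ty"


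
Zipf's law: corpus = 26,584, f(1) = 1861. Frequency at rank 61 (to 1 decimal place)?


Zipf's law: f(r) = f(1) / r
f(1) = 1861
f(61) = 1861 / 61
= 30.5 occurrences


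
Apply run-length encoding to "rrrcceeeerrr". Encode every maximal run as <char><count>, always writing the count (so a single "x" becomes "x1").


String: "rrrcceeeerrr"
Scanning for consecutive runs:
  'r' x 3
  'c' x 2
  'e' x 4
  'r' x 3
RLE = "r3c2e4r3"


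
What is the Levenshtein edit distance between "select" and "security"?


Word 1: "select" (length 6)
Word 2: "security" (length 8)
One optimal edit sequence (insert/delete/substitute each cost 1):
  1. keep 's'
  2. keep 'e'
  3. insert 'c'  (+1)
  4. substitute 'l' -> 'u'  (+1)
  5. substitute 'e' -> 'r'  (+1)
  6. substitute 'c' -> 'i'  (+1)
  7. keep 't'
  8. insert 'y'  (+1)
Total edit operations: 5
Edit distance = 5


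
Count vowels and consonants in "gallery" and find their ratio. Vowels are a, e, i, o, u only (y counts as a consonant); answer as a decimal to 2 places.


Word: "gallery"
Vowels (a,e,i,o,u): 2
Consonants: 5
Ratio = 2/5
= 0.40


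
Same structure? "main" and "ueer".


Pattern of "main": [0, 1, 2, 3]
Pattern of "ueer": [0, 1, 1, 2]
Patterns do not match
Same pattern = No


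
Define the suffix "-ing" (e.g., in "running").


Suffix: -ing
Example: running = run + -ing, with a spelling change
Meaning = present participle


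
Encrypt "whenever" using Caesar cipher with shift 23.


Word: "whenever"
Shift: 23
Each letter → (letter + shift) mod 26:
  'w' (22) + 23 = 19 → 't'
  'h' (7) + 23 = 4 → 'e'
  'e' (4) + 23 = 1 → 'b'
  'n' (13) + 23 = 10 → 'k'
  'e' (4) + 23 = 1 → 'b'
  'v' (21) + 23 = 18 → 's'
  'e' (4) + 23 = 1 → 'b'
  'r' (17) + 23 = 14 → 'o'
Result = "tebkbsbo"


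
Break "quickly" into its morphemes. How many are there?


Word: "quickly"
Morphemes: quick | -ly
Each morpheme carries meaning
= 2 morphemes


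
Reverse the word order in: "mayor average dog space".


Original: "mayor average dog space"
Words (1..n): mayor | average | dog | space
Reversed (n..1): space | dog | average | mayor
Result = "space dog average mayor"


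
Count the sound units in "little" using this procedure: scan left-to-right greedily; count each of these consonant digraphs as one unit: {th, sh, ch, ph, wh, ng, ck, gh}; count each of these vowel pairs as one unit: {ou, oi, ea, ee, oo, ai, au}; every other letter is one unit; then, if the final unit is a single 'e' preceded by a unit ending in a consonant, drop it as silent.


Word: "little" (6 letters)
Left-to-right scan:
  1. 'l' (letter)
  2. 'i' (letter)
  3. 't' (letter)
  4. 't' (letter)
  5. 'l' (letter)
  6. 'e' (letter)
Units from scan: 6
Final unit is 'e' after a consonant -> drop as silent (-1)
Sound units = 5 units


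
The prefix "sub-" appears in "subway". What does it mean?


Prefix: sub-
Example: subway (sub- + way)
Meaning = under / below


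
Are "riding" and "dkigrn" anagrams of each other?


Word 1: "riding" → sorted: dgiinr
Word 2: "dkigrn" → sorted: dgiknr
Same letters? dgiinr != dgiknr
Anagram = No


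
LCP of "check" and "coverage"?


Word 1: "check"
Word 2: "coverage"
Comparing from start:
  Pos 0: 'c' == 'c'
  Pos 1: 'h' != 'o' (stop)
LCP = "c" (length 1)


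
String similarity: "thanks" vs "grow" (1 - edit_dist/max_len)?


Word 1: "thanks" (length 6)
Word 2: "grow" (length 4)
One optimal edit sequence:
  1. delete 't'  (+1)
  2. delete 'h'  (+1)
  3. substitute 'a' -> 'g'  (+1)
  4. substitute 'n' -> 'r'  (+1)
  5. substitute 'k' -> 'o'  (+1)
  6. substitute 's' -> 'w'  (+1)
Edit distance = 6
Max length = max(6, 4) = 6
Similarity = 1 - 6/6
= 0.0000


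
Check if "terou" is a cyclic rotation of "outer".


Word: "outer", Candidate: "terou"
Method: check if candidate is substring of word+word
"outerouter" contains "terou"? Yes
Is rotation = Yes


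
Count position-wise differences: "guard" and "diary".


Comparing character by character (same length = 5):
  Pos 0: 'g' vs 'd' !=
  Pos 1: 'u' vs 'i' !=
  Pos 2: 'a' vs 'a' =
  Pos 3: 'r' vs 'r' =
  Pos 4: 'd' vs 'y' !=
Hamming distance = 3


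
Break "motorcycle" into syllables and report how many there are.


Word: "motorcycle"
Syllable breakdown: mo · tor · cy · cle
Counting: 4 parts
= 4 syllables


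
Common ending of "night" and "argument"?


Word 1: "night"
Word 2: "argument"
Comparing from end:
  Pos -1: 't' == 't'
  Pos -2: 'h' != 'n' (stop)
LCS = "t" (length 1)


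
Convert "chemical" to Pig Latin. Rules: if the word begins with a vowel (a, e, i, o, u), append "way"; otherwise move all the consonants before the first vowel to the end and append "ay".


Word: "chemical"
Starts with consonant(s) → move to end, add 'ay'
Consonant cluster: "ch"
Pig Latin = "emicalchay"


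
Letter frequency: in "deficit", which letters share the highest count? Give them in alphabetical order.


Word: "deficit"
Letter counts:
  'c': 1
  'd': 1
  'e': 1
  'f': 1
  'i': 2
  't': 1
Maximum count = 2
Most frequent = 'i' (2 times each)


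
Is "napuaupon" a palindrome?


Word: "napuaupon"
Reversed: "nopuaupan"
Forward == Backward? napuaupon != nopuaupan
Palindrome = No


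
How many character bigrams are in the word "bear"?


Word: "bear" (length 4)
Number of 2-grams = length - 2 + 1 = 4 - 2 + 1
= 3


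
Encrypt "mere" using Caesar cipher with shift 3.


Word: "mere"
Shift: 3
Each letter → (letter + shift) mod 26:
  'm' (12) + 3 = 15 → 'p'
  'e' (4) + 3 = 7 → 'h'
  'r' (17) + 3 = 20 → 'u'
  'e' (4) + 3 = 7 → 'h'
Result = "phuh"


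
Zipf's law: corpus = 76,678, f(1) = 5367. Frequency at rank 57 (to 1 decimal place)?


Zipf's law: f(r) = f(1) / r
f(1) = 5367
f(57) = 5367 / 57
= 94.2 occurrences


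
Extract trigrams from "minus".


Word: "minus" (length 5)
Number of trigrams = 5 - 3 + 1 = 3
  Position 0: "min"
  Position 1: "inu"
  Position 2: "nus"
Trigrams = "min", "inu", "nus"


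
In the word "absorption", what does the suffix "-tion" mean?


Suffix: -tion
Example: absorption (absorb + -tion, with a spelling change)
Meaning = act or process


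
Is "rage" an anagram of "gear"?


Word 1: "gear" → sorted: aegr
Word 2: "rage" → sorted: aegr
Same letters? aegr == aegr
Anagram = Yes


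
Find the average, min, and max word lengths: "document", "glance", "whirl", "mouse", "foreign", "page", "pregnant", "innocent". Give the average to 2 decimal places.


Lengths: "document"=8, "glance"=6, "whirl"=5, "mouse"=5, "foreign"=7, "page"=4, "pregnant"=8, "innocent"=8
Sum = 51, Count = 8
Average = 51/8 = 6.38
= avg=6.38, min=4, max=8


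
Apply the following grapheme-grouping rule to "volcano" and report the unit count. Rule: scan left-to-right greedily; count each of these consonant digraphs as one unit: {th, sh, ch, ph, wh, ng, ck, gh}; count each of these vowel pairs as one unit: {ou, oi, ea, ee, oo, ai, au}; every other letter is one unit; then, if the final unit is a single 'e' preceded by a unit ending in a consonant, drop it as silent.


Word: "volcano" (7 letters)
Left-to-right scan:
  1. 'v' (letter)
  2. 'o' (letter)
  3. 'l' (letter)
  4. 'c' (letter)
  5. 'a' (letter)
  6. 'n' (letter)
  7. 'o' (letter)
Units from scan: 7
Sound units = 7 units


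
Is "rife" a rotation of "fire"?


Word: "fire", Candidate: "rife"
Method: check if candidate is substring of word+word
"firefire" contains "rife"? No
Is rotation = No


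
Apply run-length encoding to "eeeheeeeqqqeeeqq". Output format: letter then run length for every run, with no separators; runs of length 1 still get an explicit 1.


String: "eeeheeeeqqqeeeqq"
Scanning for consecutive runs:
  'e' x 3
  'h' x 1
  'e' x 4
  'q' x 3
  'e' x 3
  'q' x 2
RLE = "e3h1e4q3e3q2"


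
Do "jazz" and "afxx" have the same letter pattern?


Pattern of "jazz": [0, 1, 2, 2]
Pattern of "afxx": [0, 1, 2, 2]
Patterns match
Same pattern = Yes


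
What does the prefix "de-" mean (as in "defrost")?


Prefix: de-
Example: defrost (de- + frost)
Meaning = remove / reverse


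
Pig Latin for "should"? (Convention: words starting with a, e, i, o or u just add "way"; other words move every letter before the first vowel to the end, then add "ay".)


Word: "should"
Starts with consonant(s) → move to end, add 'ay'
Consonant cluster: "sh"
Pig Latin = "ouldshay"


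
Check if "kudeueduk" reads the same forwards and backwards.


Word: "kudeueduk"
Reversed: "kudeueduk"
Forward == Backward? kudeueduk == kudeueduk
Palindrome = Yes


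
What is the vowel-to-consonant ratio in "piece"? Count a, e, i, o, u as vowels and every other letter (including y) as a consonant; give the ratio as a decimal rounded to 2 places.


Word: "piece"
Vowels (a,e,i,o,u): 3
Consonants: 2
Ratio = 3/2
= 1.50


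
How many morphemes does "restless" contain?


Word: "restless"
Morphemes: rest + -less
Each morpheme carries meaning
= 2 morphemes


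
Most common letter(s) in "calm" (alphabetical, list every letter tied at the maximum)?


Word: "calm"
Letter counts:
  'a': 1
  'c': 1
  'l': 1
  'm': 1
Maximum count = 1
Most frequent = 'a', 'c', 'l', 'm' (1 time each)


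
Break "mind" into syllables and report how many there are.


Word: "mind"
Syllable breakdown: mind
Counting: 1 part
= 1 syllable


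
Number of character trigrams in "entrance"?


Word: "entrance" (length 8)
Number of 3-grams = length - 3 + 1 = 8 - 3 + 1
= 6


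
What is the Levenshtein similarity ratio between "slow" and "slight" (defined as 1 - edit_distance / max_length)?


Word 1: "slow" (length 4)
Word 2: "slight" (length 6)
One optimal edit sequence:
  1. keep 's'
  2. keep 'l'
  3. insert 'i'  (+1)
  4. insert 'g'  (+1)
  5. substitute 'o' -> 'h'  (+1)
  6. substitute 'w' -> 't'  (+1)
Edit distance = 4
Max length = max(4, 6) = 6
Similarity = 1 - 4/6
= 0.3333


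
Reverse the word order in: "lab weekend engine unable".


Original: "lab weekend engine unable"
Words (1..n): lab | weekend | engine | unable
Reversed (n..1): unable | engine | weekend | lab
Result = "unable engine weekend lab"


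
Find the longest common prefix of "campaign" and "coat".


Word 1: "campaign"
Word 2: "coat"
Comparing from start:
  Pos 0: 'c' == 'c'
  Pos 1: 'a' != 'o' (stop)
LCP = "c" (length 1)


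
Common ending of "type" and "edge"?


Word 1: "type"
Word 2: "edge"
Comparing from end:
  Pos -1: 'e' == 'e'
  Pos -2: 'p' != 'g' (stop)
LCS = "e" (length 1)


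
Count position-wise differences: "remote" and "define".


Comparing character by character (same length = 6):
  Pos 0: 'r' vs 'd' !=
  Pos 1: 'e' vs 'e' =
  Pos 2: 'm' vs 'f' !=
  Pos 3: 'o' vs 'i' !=
  Pos 4: 't' vs 'n' !=
  Pos 5: 'e' vs 'e' =
Hamming distance = 4


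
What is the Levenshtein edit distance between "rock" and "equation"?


Word 1: "rock" (length 4)
Word 2: "equation" (length 8)
One optimal edit sequence (insert/delete/substitute each cost 1):
  1. insert 'e'  (+1)
  2. insert 'q'  (+1)
  3. insert 'u'  (+1)
  4. insert 'a'  (+1)
  5. substitute 'r' -> 't'  (+1)
  6. substitute 'o' -> 'i'  (+1)
  7. substitute 'c' -> 'o'  (+1)
  8. substitute 'k' -> 'n'  (+1)
Total edit operations: 8
Edit distance = 8


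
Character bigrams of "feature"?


Word: "feature" (length 7)
Number of bigrams = 7 - 2 + 1 = 6
  Position 0: "fe"
  Position 1: "ea"
  Position 2: "at"
  Position 3: "tu"
  Position 4: "ur"
  Position 5: "re"
Bigrams = "fe", "ea", "at", "tu", "ur", "re"


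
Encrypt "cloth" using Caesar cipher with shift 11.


Word: "cloth"
Shift: 11
Each letter → (letter + shift) mod 26:
  'c' (2) + 11 = 13 → 'n'
  'l' (11) + 11 = 22 → 'w'
  'o' (14) + 11 = 25 → 'z'
  't' (19) + 11 = 4 → 'e'
  'h' (7) + 11 = 18 → 's'
Result = "nwzes"


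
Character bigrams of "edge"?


Word: "edge" (length 4)
Number of bigrams = 4 - 2 + 1 = 3
  Position 0: "ed"
  Position 1: "dg"
  Position 2: "ge"
Bigrams = "ed", "dg", "ge"


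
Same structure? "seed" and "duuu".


Pattern of "seed": [0, 1, 1, 2]
Pattern of "duuu": [0, 1, 1, 1]
Patterns do not match
Same pattern = No


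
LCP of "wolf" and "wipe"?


Word 1: "wolf"
Word 2: "wipe"
Comparing from start:
  Pos 0: 'w' == 'w'
  Pos 1: 'o' != 'i' (stop)
LCP = "w" (length 1)


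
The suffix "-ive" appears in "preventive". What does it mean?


Suffix: -ive
Example: preventive = prevent + -ive
Meaning = tending to


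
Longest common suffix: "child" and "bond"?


Word 1: "child"
Word 2: "bond"
Comparing from end:
  Pos -1: 'd' == 'd'
  Pos -2: 'l' != 'n' (stop)
LCS = "d" (length 1)


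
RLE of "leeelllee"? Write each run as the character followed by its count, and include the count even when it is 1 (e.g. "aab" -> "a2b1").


String: "leeelllee"
Scanning for consecutive runs:
  'l' x 1
  'e' x 3
  'l' x 3
  'e' x 2
RLE = "l1e3l3e2"


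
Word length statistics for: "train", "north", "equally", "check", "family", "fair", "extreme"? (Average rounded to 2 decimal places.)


Lengths: "train"=5, "north"=5, "equally"=7, "check"=5, "family"=6, "fair"=4, "extreme"=7
Sum = 39, Count = 7
Average = 39/7 = 5.57
= avg=5.57, min=4, max=7


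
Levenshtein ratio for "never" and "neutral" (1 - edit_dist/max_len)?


Word 1: "never" (length 5)
Word 2: "neutral" (length 7)
One optimal edit sequence:
  1. keep 'n'
  2. keep 'e'
  3. substitute 'v' -> 'u'  (+1)
  4. substitute 'e' -> 't'  (+1)
  5. keep 'r'
  6. insert 'a'  (+1)
  7. insert 'l'  (+1)
Edit distance = 4
Max length = max(5, 7) = 7
Similarity = 1 - 4/7
= 0.4286


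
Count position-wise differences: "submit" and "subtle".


Comparing character by character (same length = 6):
  Pos 0: 's' vs 's' =
  Pos 1: 'u' vs 'u' =
  Pos 2: 'b' vs 'b' =
  Pos 3: 'm' vs 't' !=
  Pos 4: 'i' vs 'l' !=
  Pos 5: 't' vs 'e' !=
Hamming distance = 3


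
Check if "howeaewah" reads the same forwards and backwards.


Word: "howeaewah"
Reversed: "haweaewoh"
Forward == Backward? howeaewah != haweaewoh
Palindrome = No


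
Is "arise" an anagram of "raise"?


Word 1: "raise" → sorted: aeirs
Word 2: "arise" → sorted: aeirs
Same letters? aeirs == aeirs
Anagram = Yes


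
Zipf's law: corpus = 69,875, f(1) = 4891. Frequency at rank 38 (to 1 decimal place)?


Zipf's law: f(r) = f(1) / r
f(1) = 4891
f(38) = 4891 / 38
= 128.7 occurrences


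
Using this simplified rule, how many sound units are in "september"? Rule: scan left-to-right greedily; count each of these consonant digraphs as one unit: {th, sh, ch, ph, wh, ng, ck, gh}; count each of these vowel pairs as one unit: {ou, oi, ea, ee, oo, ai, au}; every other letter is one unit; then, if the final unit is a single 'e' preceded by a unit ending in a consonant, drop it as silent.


Word: "september" (9 letters)
Left-to-right scan:
  1. 's' (letter)
  2. 'e' (letter)
  3. 'p' (letter)
  4. 't' (letter)
  5. 'e' (letter)
  6. 'm' (letter)
  7. 'b' (letter)
  8. 'e' (letter)
  9. 'r' (letter)
Units from scan: 9
Sound units = 9 units


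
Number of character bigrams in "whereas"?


Word: "whereas" (length 7)
Number of 2-grams = length - 2 + 1 = 7 - 2 + 1
= 6


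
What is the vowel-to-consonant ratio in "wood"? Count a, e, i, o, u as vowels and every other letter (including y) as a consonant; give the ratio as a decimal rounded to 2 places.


Word: "wood"
Vowels (a,e,i,o,u): 2
Consonants: 2
Ratio = 2/2
= 1.00


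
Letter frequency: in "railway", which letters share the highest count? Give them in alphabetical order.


Word: "railway"
Letter counts:
  'a': 2
  'i': 1
  'l': 1
  'r': 1
  'w': 1
  'y': 1
Maximum count = 2
Most frequent = 'a' (2 times each)


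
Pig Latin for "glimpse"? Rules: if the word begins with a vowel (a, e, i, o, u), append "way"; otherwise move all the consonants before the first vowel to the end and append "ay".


Word: "glimpse"
Starts with consonant(s) → move to end, add 'ay'
Consonant cluster: "gl"
Pig Latin = "impseglay"


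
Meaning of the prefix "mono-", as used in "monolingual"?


Prefix: mono-
Example: monolingual = mono- + lingual
Meaning = one


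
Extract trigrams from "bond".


Word: "bond" (length 4)
Number of trigrams = 4 - 3 + 1 = 2
  Position 0: "bon"
  Position 1: "ond"
Trigrams = "bon", "ond"


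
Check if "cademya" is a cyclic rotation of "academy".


Word: "academy", Candidate: "cademya"
Method: check if candidate is substring of word+word
"academyacademy" contains "cademya"? Yes
Is rotation = Yes


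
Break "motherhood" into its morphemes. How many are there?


Word: "motherhood"
Morphemes: mother + -hood
Each morpheme carries meaning
= 2 morphemes


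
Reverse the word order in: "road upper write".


Original: "road upper write"
Words (1..n): road | upper | write
Reversed (n..1): write | upper | road
Result = "write upper road"


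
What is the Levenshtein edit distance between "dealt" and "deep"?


Word 1: "dealt" (length 5)
Word 2: "deep" (length 4)
One optimal edit sequence (insert/delete/substitute each cost 1):
  1. keep 'd'
  2. keep 'e'
  3. delete 'a'  (+1)
  4. substitute 'l' -> 'e'  (+1)
  5. substitute 't' -> 'p'  (+1)
Total edit operations: 3
Edit distance = 3


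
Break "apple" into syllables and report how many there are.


Word: "apple"
Syllable breakdown: ap | ple
Counting: 2 parts
= 2 syllables


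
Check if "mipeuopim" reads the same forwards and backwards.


Word: "mipeuopim"
Reversed: "mipouepim"
Forward == Backward? mipeuopim != mipouepim
Palindrome = No


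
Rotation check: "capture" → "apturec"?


Word: "capture", Candidate: "apturec"
Method: check if candidate is substring of word+word
"capturecapture" contains "apturec"? Yes
Is rotation = Yes


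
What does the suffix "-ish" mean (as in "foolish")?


Suffix: -ish
Example: foolish (fool + -ish)
Meaning = somewhat / having the qualities of


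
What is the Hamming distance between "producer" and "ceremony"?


Comparing character by character (same length = 8):
  Pos 0: 'p' vs 'c' !=
  Pos 1: 'r' vs 'e' !=
  Pos 2: 'o' vs 'r' !=
  Pos 3: 'd' vs 'e' !=
  Pos 4: 'u' vs 'm' !=
  Pos 5: 'c' vs 'o' !=
  Pos 6: 'e' vs 'n' !=
  Pos 7: 'r' vs 'y' !=
Hamming distance = 8


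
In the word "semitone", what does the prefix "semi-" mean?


Prefix: semi-
Example: semitone (semi- + tone)
Meaning = half


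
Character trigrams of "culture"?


Word: "culture" (length 7)
Number of trigrams = 7 - 3 + 1 = 5
  Position 0: "cul"
  Position 1: "ult"
  Position 2: "ltu"
  Position 3: "tur"
  Position 4: "ure"
Trigrams = "cul", "ult", "ltu", "tur", "ure"


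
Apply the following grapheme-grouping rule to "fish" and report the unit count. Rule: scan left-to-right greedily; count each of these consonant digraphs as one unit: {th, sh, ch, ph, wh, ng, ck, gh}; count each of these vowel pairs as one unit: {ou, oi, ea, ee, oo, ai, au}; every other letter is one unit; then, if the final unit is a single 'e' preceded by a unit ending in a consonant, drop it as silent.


Word: "fish" (4 letters)
Left-to-right scan:
  [1] 'f' (letter)
  [2] 'i' (letter)
  [3] 'sh' (digraph)
Units from scan: 3
Sound units = 3 units


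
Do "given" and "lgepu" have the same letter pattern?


Pattern of "given": [0, 1, 2, 3, 4]
Pattern of "lgepu": [0, 1, 2, 3, 4]
Patterns match
Same pattern = Yes


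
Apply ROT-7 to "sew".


Word: "sew"
Shift: 7
Each letter → (letter + shift) mod 26:
  's' (18) + 7 = 25 → 'z'
  'e' (4) + 7 = 11 → 'l'
  'w' (22) + 7 = 3 → 'd'
Result = "zld"


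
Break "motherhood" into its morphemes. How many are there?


Word: "motherhood"
Morphemes: mother / -hood
Each morpheme carries meaning
= 2 morphemes


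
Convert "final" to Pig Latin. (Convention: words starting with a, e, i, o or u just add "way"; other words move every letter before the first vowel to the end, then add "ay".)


Word: "final"
Starts with consonant(s) → move to end, add 'ay'
Consonant cluster: "f"
Pig Latin = "inalfay"


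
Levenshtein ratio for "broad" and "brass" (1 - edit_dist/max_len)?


Word 1: "broad" (length 5)
Word 2: "brass" (length 5)
One optimal edit sequence:
  1. keep 'b'
  2. keep 'r'
  3. substitute 'o' -> 'a'  (+1)
  4. substitute 'a' -> 's'  (+1)
  5. substitute 'd' -> 's'  (+1)
Edit distance = 3
Max length = max(5, 5) = 5
Similarity = 1 - 3/5
= 0.4000


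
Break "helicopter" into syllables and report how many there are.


Word: "helicopter"
Syllable breakdown: hel | i | cop | ter
Counting: 4 parts
= 4 syllables


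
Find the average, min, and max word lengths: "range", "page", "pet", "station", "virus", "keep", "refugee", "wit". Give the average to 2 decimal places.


Lengths: "range"=5, "page"=4, "pet"=3, "station"=7, "virus"=5, "keep"=4, "refugee"=7, "wit"=3
Sum = 38, Count = 8
Average = 38/8 = 4.75
= avg=4.75, min=3, max=7


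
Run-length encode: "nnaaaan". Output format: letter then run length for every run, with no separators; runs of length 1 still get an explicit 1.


String: "nnaaaan"
Scanning for consecutive runs:
  'n' x 2
  'a' x 4
  'n' x 1
RLE = "n2a4n1"


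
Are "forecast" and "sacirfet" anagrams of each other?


Word 1: "forecast" → sorted: aceforst
Word 2: "sacirfet" → sorted: acefirst
Same letters? aceforst != acefirst
Anagram = No


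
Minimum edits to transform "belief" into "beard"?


Word 1: "belief" (length 6)
Word 2: "beard" (length 5)
One optimal edit sequence (insert/delete/substitute each cost 1):
  1. keep 'b'
  2. keep 'e'
  3. delete 'l'  (+1)
  4. substitute 'i' -> 'a'  (+1)
  5. substitute 'e' -> 'r'  (+1)
  6. substitute 'f' -> 'd'  (+1)
Total edit operations: 4
Edit distance = 4


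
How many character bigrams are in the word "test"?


Word: "test" (length 4)
Number of 2-grams = length - 2 + 1 = 4 - 2 + 1
= 3


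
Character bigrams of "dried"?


Word: "dried" (length 5)
Number of bigrams = 5 - 2 + 1 = 4
  Position 0: "dr"
  Position 1: "ri"
  Position 2: "ie"
  Position 3: "ed"
Bigrams = "dr", "ri", "ie", "ed"


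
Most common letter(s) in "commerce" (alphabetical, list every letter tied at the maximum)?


Word: "commerce"
Letter counts:
  'c': 2
  'e': 2
  'm': 2
  'o': 1
  'r': 1
Maximum count = 2
Most frequent = 'c', 'e', 'm' (2 times each)


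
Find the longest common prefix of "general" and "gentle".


Word 1: "general"
Word 2: "gentle"
Comparing from start:
  Pos 0: 'g' == 'g'
  Pos 1: 'e' == 'e'
  Pos 2: 'n' == 'n'
  Pos 3: 'e' != 't' (stop)
LCP = "gen" (length 3)


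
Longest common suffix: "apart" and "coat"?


Word 1: "apart"
Word 2: "coat"
Comparing from end:
  Pos -1: 't' == 't'
  Pos -2: 'r' != 'a' (stop)
LCS = "t" (length 1)


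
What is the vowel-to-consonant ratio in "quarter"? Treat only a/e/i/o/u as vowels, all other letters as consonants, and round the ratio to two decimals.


Word: "quarter"
Vowels (a,e,i,o,u): 3
Consonants: 4
Ratio = 3/4
= 0.75


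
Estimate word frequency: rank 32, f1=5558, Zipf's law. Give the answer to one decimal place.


Zipf's law: f(r) = f(1) / r
f(1) = 5558
f(32) = 5558 / 32
= 173.7 occurrences


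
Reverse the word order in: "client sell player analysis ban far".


Original: "client sell player analysis ban far"
Words (1..n): client | sell | player | analysis | ban | far
Reversed (n..1): far | ban | analysis | player | sell | client
Result = "far ban analysis player sell client"


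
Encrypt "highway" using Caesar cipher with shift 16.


Word: "highway"
Shift: 16
Each letter → (letter + shift) mod 26:
  'h' (7) + 16 = 23 → 'x'
  'i' (8) + 16 = 24 → 'y'
  'g' (6) + 16 = 22 → 'w'
  'h' (7) + 16 = 23 → 'x'
  'w' (22) + 16 = 12 → 'm'
  'a' (0) + 16 = 16 → 'q'
  'y' (24) + 16 = 14 → 'o'
Result = "xywxmqo"


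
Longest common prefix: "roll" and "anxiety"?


Word 1: "roll"
Word 2: "anxiety"
Comparing from start:
  Pos 0: 'r' != 'a' (stop)
LCP = "" (length 0)


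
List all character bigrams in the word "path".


Word: "path" (length 4)
Number of bigrams = 4 - 2 + 1 = 3
  Position 0: "pa"
  Position 1: "at"
  Position 2: "th"
Bigrams = "pa", "at", "th"


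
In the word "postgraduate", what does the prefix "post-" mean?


Prefix: post-
Example: postgraduate (post- + graduate)
Meaning = after


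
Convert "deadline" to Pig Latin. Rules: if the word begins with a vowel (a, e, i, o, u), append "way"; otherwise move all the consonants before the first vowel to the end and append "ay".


Word: "deadline"
Starts with consonant(s) → move to end, add 'ay'
Consonant cluster: "d"
Pig Latin = "eadlineday"


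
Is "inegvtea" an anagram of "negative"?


Word 1: "negative" → sorted: aeegintv
Word 2: "inegvtea" → sorted: aeegintv
Same letters? aeegintv == aeegintv
Anagram = Yes


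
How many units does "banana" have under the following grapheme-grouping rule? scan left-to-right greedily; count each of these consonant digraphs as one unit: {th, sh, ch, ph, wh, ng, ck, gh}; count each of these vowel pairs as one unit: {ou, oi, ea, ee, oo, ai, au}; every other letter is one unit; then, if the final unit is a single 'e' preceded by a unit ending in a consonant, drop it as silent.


Word: "banana" (6 letters)
Left-to-right scan:
  [1] 'b' (letter)
  [2] 'a' (letter)
  [3] 'n' (letter)
  [4] 'a' (letter)
  [5] 'n' (letter)
  [6] 'a' (letter)
Units from scan: 6
Sound units = 6 units


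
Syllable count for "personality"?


Word: "personality"
Syllable breakdown: per / son / al / i / ty
Counting: 5 parts
= 5 syllables


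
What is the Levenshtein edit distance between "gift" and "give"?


Word 1: "gift" (length 4)
Word 2: "give" (length 4)
One optimal edit sequence (insert/delete/substitute each cost 1):
  1. keep 'g'
  2. keep 'i'
  3. substitute 'f' -> 'v'  (+1)
  4. substitute 't' -> 'e'  (+1)
Total edit operations: 2
Edit distance = 2


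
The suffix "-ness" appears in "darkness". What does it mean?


Suffix: -ness
Example: darkness = dark + -ness
Meaning = state of being


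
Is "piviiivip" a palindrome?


Word: "piviiivip"
Reversed: "piviiivip"
Forward == Backward? piviiivip == piviiivip
Palindrome = Yes


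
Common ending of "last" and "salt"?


Word 1: "last"
Word 2: "salt"
Comparing from end:
  Pos -1: 't' == 't'
  Pos -2: 's' != 'l' (stop)
LCS = "t" (length 1)


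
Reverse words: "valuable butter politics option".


Original: "valuable butter politics option"
Words (1..n): valuable | butter | politics | option
Reversed (n..1): option | politics | butter | valuable
Result = "option politics butter valuable"


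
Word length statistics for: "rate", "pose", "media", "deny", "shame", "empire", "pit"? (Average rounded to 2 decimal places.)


Lengths: "rate"=4, "pose"=4, "media"=5, "deny"=4, "shame"=5, "empire"=6, "pit"=3
Sum = 31, Count = 7
Average = 31/7 = 4.43
= avg=4.43, min=3, max=6


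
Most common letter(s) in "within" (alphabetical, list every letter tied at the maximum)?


Word: "within"
Letter counts:
  'h': 1
  'i': 2
  'n': 1
  't': 1
  'w': 1
Maximum count = 2
Most frequent = 'i' (2 times each)


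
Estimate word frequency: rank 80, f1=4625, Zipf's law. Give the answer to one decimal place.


Zipf's law: f(r) = f(1) / r
f(1) = 4625
f(80) = 4625 / 80
= 57.8 occurrences


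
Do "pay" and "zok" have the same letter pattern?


Pattern of "pay": [0, 1, 2]
Pattern of "zok": [0, 1, 2]
Patterns match
Same pattern = Yes


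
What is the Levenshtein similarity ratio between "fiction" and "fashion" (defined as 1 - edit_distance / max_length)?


Word 1: "fiction" (length 7)
Word 2: "fashion" (length 7)
One optimal edit sequence:
  1. keep 'f'
  2. substitute 'i' -> 'a'  (+1)
  3. substitute 'c' -> 's'  (+1)
  4. substitute 't' -> 'h'  (+1)
  5. keep 'i'
  6. keep 'o'
  7. keep 'n'
Edit distance = 3
Max length = max(7, 7) = 7
Similarity = 1 - 3/7
= 0.5714


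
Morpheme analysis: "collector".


Word: "collector"
Morphemes: collect + -or
Each morpheme carries meaning
= 2 morphemes


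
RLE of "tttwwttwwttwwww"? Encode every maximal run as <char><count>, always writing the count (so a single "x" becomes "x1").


String: "tttwwttwwttwwww"
Scanning for consecutive runs:
  't' x 3
  'w' x 2
  't' x 2
  'w' x 2
  't' x 2
  'w' x 4
RLE = "t3w2t2w2t2w4"


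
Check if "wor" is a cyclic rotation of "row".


Word: "row", Candidate: "wor"
Method: check if candidate is substring of word+word
"rowrow" contains "wor"? No
Is rotation = No


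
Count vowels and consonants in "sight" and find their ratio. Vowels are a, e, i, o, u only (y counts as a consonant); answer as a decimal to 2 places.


Word: "sight"
Vowels (a,e,i,o,u): 1
Consonants: 4
Ratio = 1/4
= 0.25


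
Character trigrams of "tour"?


Word: "tour" (length 4)
Number of trigrams = 4 - 3 + 1 = 2
  Position 0: "tou"
  Position 1: "our"
Trigrams = "tou", "our"


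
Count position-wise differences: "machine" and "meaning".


Comparing character by character (same length = 7):
  Pos 0: 'm' vs 'm' =
  Pos 1: 'a' vs 'e' !=
  Pos 2: 'c' vs 'a' !=
  Pos 3: 'h' vs 'n' !=
  Pos 4: 'i' vs 'i' =
  Pos 5: 'n' vs 'n' =
  Pos 6: 'e' vs 'g' !=
Hamming distance = 4


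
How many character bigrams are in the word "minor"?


Word: "minor" (length 5)
Number of 2-grams = length - 2 + 1 = 5 - 2 + 1
= 4


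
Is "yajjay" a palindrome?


Word: "yajjay"
Reversed: "yajjay"
Forward == Backward? yajjay == yajjay
Palindrome = Yes


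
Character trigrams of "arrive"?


Word: "arrive" (length 6)
Number of trigrams = 6 - 3 + 1 = 4
  Position 0: "arr"
  Position 1: "rri"
  Position 2: "riv"
  Position 3: "ive"
Trigrams = "arr", "rri", "riv", "ive"


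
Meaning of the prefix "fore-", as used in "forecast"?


Prefix: fore-
Example: forecast = fore- + cast
Meaning = before


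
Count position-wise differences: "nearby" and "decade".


Comparing character by character (same length = 6):
  Pos 0: 'n' vs 'd' !=
  Pos 1: 'e' vs 'e' =
  Pos 2: 'a' vs 'c' !=
  Pos 3: 'r' vs 'a' !=
  Pos 4: 'b' vs 'd' !=
  Pos 5: 'y' vs 'e' !=
Hamming distance = 5


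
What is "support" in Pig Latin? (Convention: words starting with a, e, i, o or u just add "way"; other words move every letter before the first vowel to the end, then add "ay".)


Word: "support"
Starts with consonant(s) → move to end, add 'ay'
Consonant cluster: "s"
Pig Latin = "upportsay"


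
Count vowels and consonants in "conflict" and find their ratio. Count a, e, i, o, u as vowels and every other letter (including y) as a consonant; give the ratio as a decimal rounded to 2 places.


Word: "conflict"
Vowels (a,e,i,o,u): 2
Consonants: 6
Ratio = 2/6
= 0.33


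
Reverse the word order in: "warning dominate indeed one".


Original: "warning dominate indeed one"
Words (1..n): warning | dominate | indeed | one
Reversed (n..1): one | indeed | dominate | warning
Result = "one indeed dominate warning"


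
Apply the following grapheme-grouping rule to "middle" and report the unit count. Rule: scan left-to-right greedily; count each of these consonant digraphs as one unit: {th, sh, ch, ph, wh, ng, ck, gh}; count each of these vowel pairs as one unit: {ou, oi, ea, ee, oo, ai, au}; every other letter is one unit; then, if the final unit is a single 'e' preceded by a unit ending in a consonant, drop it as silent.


Word: "middle" (6 letters)
Left-to-right scan:
  [1] 'm' (letter)
  [2] 'i' (letter)
  [3] 'd' (letter)
  [4] 'd' (letter)
  [5] 'l' (letter)
  [6] 'e' (letter)
Units from scan: 6
Final unit is 'e' after a consonant -> drop as silent (-1)
Sound units = 5 units


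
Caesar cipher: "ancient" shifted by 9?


Word: "ancient"
Shift: 9
Each letter → (letter + shift) mod 26:
  'a' (0) + 9 = 9 → 'j'
  'n' (13) + 9 = 22 → 'w'
  'c' (2) + 9 = 11 → 'l'
  'i' (8) + 9 = 17 → 'r'
  'e' (4) + 9 = 13 → 'n'
  'n' (13) + 9 = 22 → 'w'
  't' (19) + 9 = 2 → 'c'
Result = "jwlrnwc"


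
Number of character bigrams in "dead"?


Word: "dead" (length 4)
Number of 2-grams = length - 2 + 1 = 4 - 2 + 1
= 3


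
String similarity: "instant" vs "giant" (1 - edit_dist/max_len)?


Word 1: "instant" (length 7)
Word 2: "giant" (length 5)
One optimal edit sequence:
  1. delete 'i'  (+1)
  2. delete 'n'  (+1)
  3. substitute 's' -> 'g'  (+1)
  4. substitute 't' -> 'i'  (+1)
  5. keep 'a'
  6. keep 'n'
  7. keep 't'
Edit distance = 4
Max length = max(7, 5) = 7
Similarity = 1 - 4/7
= 0.4286


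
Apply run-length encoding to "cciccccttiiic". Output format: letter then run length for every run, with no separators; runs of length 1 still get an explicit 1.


String: "cciccccttiiic"
Scanning for consecutive runs:
  'c' x 2
  'i' x 1
  'c' x 4
  't' x 2
  'i' x 3
  'c' x 1
RLE = "c2i1c4t2i3c1"


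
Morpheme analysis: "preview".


Word: "preview"
Morphemes: pre- / view
Each morpheme carries meaning
= 2 morphemes


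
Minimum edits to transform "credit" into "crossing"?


Word 1: "credit" (length 6)
Word 2: "crossing" (length 8)
One optimal edit sequence (insert/delete/substitute each cost 1):
  1. keep 'c'
  2. keep 'r'
  3. insert 'o'  (+1)
  4. substitute 'e' -> 's'  (+1)
  5. substitute 'd' -> 's'  (+1)
  6. keep 'i'
  7. insert 'n'  (+1)
  8. substitute 't' -> 'g'  (+1)
Total edit operations: 5
Edit distance = 5


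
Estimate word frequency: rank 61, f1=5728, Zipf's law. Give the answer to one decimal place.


Zipf's law: f(r) = f(1) / r
f(1) = 5728
f(61) = 5728 / 61
= 93.9 occurrences


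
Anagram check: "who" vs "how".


Word 1: "who" → sorted: how
Word 2: "how" → sorted: how
Same letters? how == how
Anagram = Yes


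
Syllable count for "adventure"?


Word: "adventure"
Syllable breakdown: ad · ven · ture
Counting: 3 parts
= 3 syllables


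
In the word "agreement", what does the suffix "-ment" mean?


Suffix: -ment
Example: agreement (agree + -ment)
Meaning = result of action


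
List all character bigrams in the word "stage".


Word: "stage" (length 5)
Number of bigrams = 5 - 2 + 1 = 4
  Position 0: "st"
  Position 1: "ta"
  Position 2: "ag"
  Position 3: "ge"
Bigrams = "st", "ta", "ag", "ge"


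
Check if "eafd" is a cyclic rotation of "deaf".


Word: "deaf", Candidate: "eafd"
Method: check if candidate is substring of word+word
"deafdeaf" contains "eafd"? Yes
Is rotation = Yes


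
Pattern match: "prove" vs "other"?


Pattern of "prove": [0, 1, 2, 3, 4]
Pattern of "other": [0, 1, 2, 3, 4]
Patterns match
Same pattern = Yes


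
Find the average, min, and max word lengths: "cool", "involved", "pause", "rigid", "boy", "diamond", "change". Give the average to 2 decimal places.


Lengths: "cool"=4, "involved"=8, "pause"=5, "rigid"=5, "boy"=3, "diamond"=7, "change"=6
Sum = 38, Count = 7
Average = 38/7 = 5.43
= avg=5.43, min=3, max=8


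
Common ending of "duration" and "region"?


Word 1: "duration"
Word 2: "region"
Comparing from end:
  Pos -1: 'n' == 'n'
  Pos -2: 'o' == 'o'
  Pos -3: 'i' == 'i'
  Pos -4: 't' != 'g' (stop)
LCS = "ion" (length 3)


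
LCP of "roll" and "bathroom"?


Word 1: "roll"
Word 2: "bathroom"
Comparing from start:
  Pos 0: 'r' != 'b' (stop)
LCP = "" (length 0)


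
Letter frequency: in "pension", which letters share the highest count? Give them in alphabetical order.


Word: "pension"
Letter counts:
  'e': 1
  'i': 1
  'n': 2
  'o': 1
  'p': 1
  's': 1
Maximum count = 2
Most frequent = 'n' (2 times each)


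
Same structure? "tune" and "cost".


Pattern of "tune": [0, 1, 2, 3]
Pattern of "cost": [0, 1, 2, 3]
Patterns match
Same pattern = Yes


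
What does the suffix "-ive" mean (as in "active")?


Suffix: -ive
Example: active = act + -ive
Meaning = tending to


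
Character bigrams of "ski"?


Word: "ski" (length 3)
Number of bigrams = 3 - 2 + 1 = 2
  Position 0: "sk"
  Position 1: "ki"
Bigrams = "sk", "ki"


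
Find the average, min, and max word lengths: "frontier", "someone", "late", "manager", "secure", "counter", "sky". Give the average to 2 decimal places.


Lengths: "frontier"=8, "someone"=7, "late"=4, "manager"=7, "secure"=6, "counter"=7, "sky"=3
Sum = 42, Count = 7
Average = 42/7 = 6.00
= avg=6.00, min=3, max=8


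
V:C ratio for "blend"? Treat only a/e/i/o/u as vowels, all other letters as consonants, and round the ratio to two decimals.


Word: "blend"
Vowels (a,e,i,o,u): 1
Consonants: 4
Ratio = 1/4
= 0.25
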